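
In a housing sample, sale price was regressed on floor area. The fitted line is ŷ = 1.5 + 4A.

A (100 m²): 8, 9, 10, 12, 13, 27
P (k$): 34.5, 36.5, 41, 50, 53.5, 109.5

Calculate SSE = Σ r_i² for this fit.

A=8: ŷ = 1.5 + 4·8 = 33.5; r = 34.5 − 33.5 = 1
A=9: ŷ = 1.5 + 4·9 = 37.5; r = 36.5 − 37.5 = -1
A=10: ŷ = 1.5 + 4·10 = 41.5; r = 41 − 41.5 = -0.5
A=12: ŷ = 1.5 + 4·12 = 49.5; r = 50 − 49.5 = 0.5
A=13: ŷ = 1.5 + 4·13 = 53.5; r = 53.5 − 53.5 = 0
A=27: ŷ = 1.5 + 4·27 = 109.5; r = 109.5 − 109.5 = 0
SSE = 1 + 1 + 0.25 + 0.25 + 0 + 0 = 2.5

SSE = 2.5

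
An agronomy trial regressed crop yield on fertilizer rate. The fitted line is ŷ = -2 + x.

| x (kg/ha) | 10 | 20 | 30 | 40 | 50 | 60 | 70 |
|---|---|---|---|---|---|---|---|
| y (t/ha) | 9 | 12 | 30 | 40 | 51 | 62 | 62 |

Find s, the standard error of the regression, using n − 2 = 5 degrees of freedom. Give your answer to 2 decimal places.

s = 4.60

x=10: ŷ = -2 + 10 = 8; e = 9 − 8 = 1
x=20: ŷ = -2 + 20 = 18; e = 12 − 18 = -6
x=30: ŷ = -2 + 30 = 28; e = 30 − 28 = 2
x=40: ŷ = -2 + 40 = 38; e = 40 − 38 = 2
x=50: ŷ = -2 + 50 = 48; e = 51 − 48 = 3
x=60: ŷ = -2 + 60 = 58; e = 62 − 58 = 4
x=70: ŷ = -2 + 70 = 68; e = 62 − 68 = -6
SSE = 1 + 36 + 4 + 4 + 9 + 16 + 36 = 106
s = √(106/5) = √21.2 ≈ 4.60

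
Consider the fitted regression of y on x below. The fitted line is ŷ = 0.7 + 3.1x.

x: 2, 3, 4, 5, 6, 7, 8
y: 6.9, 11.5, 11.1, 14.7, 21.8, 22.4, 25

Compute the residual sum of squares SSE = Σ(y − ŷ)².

x=2: ŷ = 0.7 + 3.1·2 = 6.9; e = 6.9 − 6.9 = 0
x=3: ŷ = 0.7 + 3.1·3 = 10; e = 11.5 − 10 = 1.5
x=4: ŷ = 0.7 + 3.1·4 = 13.1; e = 11.1 − 13.1 = -2
x=5: ŷ = 0.7 + 3.1·5 = 16.2; e = 14.7 − 16.2 = -1.5
x=6: ŷ = 0.7 + 3.1·6 = 19.3; e = 21.8 − 19.3 = 2.5
x=7: ŷ = 0.7 + 3.1·7 = 22.4; e = 22.4 − 22.4 = 0
x=8: ŷ = 0.7 + 3.1·8 = 25.5; e = 25 − 25.5 = -0.5
SSE = 0 + 2.25 + 4 + 2.25 + 6.25 + 0 + 0.25 = 15

SSE = 15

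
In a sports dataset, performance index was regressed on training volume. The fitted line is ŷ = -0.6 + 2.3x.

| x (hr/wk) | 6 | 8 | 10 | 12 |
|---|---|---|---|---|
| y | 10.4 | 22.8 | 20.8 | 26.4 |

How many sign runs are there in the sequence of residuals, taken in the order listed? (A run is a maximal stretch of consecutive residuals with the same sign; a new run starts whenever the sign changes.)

x=6: ŷ = -0.6 + 2.3·6 = 13.2; r = 10.4 − 13.2 = -2.8
x=8: ŷ = -0.6 + 2.3·8 = 17.8; r = 22.8 − 17.8 = 5
x=10: ŷ = -0.6 + 2.3·10 = 22.4; r = 20.8 − 22.4 = -1.6
x=12: ŷ = -0.6 + 2.3·12 = 27; r = 26.4 − 27 = -0.6
Signs: − + − −
Runs: −×1, +×1, −×2 → 3

3 runs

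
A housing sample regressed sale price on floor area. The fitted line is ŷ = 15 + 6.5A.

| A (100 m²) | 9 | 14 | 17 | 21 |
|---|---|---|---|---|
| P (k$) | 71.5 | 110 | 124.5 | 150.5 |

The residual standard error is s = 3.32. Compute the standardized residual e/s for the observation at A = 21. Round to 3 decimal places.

ŷ = 15 + 6.5·21 = 151.5
e = 150.5 − 151.5 = -1
e/s = -1 / 3.32 = -0.301

-0.301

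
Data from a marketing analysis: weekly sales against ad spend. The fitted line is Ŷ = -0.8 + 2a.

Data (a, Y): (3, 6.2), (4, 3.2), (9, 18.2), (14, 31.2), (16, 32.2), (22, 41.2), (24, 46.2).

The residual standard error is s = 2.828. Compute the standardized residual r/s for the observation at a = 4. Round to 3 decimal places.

-1.414

Ŷ = -0.8 + 2·4 = 7.2
r = 3.2 − 7.2 = -4
r/s = -4 / 2.828 = -1.414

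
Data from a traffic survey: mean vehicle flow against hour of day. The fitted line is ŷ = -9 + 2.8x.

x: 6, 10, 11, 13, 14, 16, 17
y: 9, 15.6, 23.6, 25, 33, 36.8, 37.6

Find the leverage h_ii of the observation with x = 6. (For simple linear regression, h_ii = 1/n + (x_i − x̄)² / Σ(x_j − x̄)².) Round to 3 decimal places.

x̄ = (6 + 10 + 11 + 13 + 14 + 16 + 17)/7 = 12.4286
Σ(x − x̄)² = 41.3265 + 5.89796 + 2.04082 + 0.326531 + 2.46939 + 12.7551 + 20.898 = 85.7143
h = 1/7 + (-6.42857)²/85.7143 = 0.142857 + 0.482143 = 0.625

h = 0.625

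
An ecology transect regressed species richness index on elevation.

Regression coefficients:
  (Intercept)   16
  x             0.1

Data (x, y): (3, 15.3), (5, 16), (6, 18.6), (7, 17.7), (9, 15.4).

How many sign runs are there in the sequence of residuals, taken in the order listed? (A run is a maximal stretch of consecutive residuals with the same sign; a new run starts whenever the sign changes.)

3 runs

x=3: ŷ = 16 + 0.1·3 = 16.3; r = 15.3 − 16.3 = -1
x=5: ŷ = 16 + 0.1·5 = 16.5; r = 16 − 16.5 = -0.5
x=6: ŷ = 16 + 0.1·6 = 16.6; r = 18.6 − 16.6 = 2
x=7: ŷ = 16 + 0.1·7 = 16.7; r = 17.7 − 16.7 = 1
x=9: ŷ = 16 + 0.1·9 = 16.9; r = 15.4 − 16.9 = -1.5
Signs: − − + + −
Runs: −×2, +×2, −×1 → 3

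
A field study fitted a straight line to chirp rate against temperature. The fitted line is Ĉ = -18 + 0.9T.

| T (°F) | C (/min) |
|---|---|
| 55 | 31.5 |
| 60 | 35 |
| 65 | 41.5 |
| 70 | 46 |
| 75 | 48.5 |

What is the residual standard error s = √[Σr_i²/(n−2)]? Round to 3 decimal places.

T=55: Ĉ = -18 + 0.9·55 = 31.5; r = 31.5 − 31.5 = 0
T=60: Ĉ = -18 + 0.9·60 = 36; r = 35 − 36 = -1
T=65: Ĉ = -18 + 0.9·65 = 40.5; r = 41.5 − 40.5 = 1
T=70: Ĉ = -18 + 0.9·70 = 45; r = 46 − 45 = 1
T=75: Ĉ = -18 + 0.9·75 = 49.5; r = 48.5 − 49.5 = -1
SSE = 0 + 1 + 1 + 1 + 1 = 4
s = √(4/3) = √1.33333 ≈ 1.155

s = 1.155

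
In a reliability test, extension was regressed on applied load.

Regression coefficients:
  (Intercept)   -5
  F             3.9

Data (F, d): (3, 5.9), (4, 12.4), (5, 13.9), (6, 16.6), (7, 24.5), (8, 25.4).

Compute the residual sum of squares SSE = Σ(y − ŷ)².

F=3: ŷ = -5 + 3.9·3 = 6.7; e = 5.9 − 6.7 = -0.8
F=4: ŷ = -5 + 3.9·4 = 10.6; e = 12.4 − 10.6 = 1.8
F=5: ŷ = -5 + 3.9·5 = 14.5; e = 13.9 − 14.5 = -0.6
F=6: ŷ = -5 + 3.9·6 = 18.4; e = 16.6 − 18.4 = -1.8
F=7: ŷ = -5 + 3.9·7 = 22.3; e = 24.5 − 22.3 = 2.2
F=8: ŷ = -5 + 3.9·8 = 26.2; e = 25.4 − 26.2 = -0.8
SSE = 0.64 + 3.24 + 0.36 + 3.24 + 4.84 + 0.64 = 12.96

SSE = 12.96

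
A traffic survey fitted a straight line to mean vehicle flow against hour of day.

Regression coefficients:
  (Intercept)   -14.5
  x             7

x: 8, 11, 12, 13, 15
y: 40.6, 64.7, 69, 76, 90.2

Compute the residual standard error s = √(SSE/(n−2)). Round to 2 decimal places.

x=8: ŷ = -14.5 + 7·8 = 41.5; e = 40.6 − 41.5 = -0.9
x=11: ŷ = -14.5 + 7·11 = 62.5; e = 64.7 − 62.5 = 2.2
x=12: ŷ = -14.5 + 7·12 = 69.5; e = 69 − 69.5 = -0.5
x=13: ŷ = -14.5 + 7·13 = 76.5; e = 76 − 76.5 = -0.5
x=15: ŷ = -14.5 + 7·15 = 90.5; e = 90.2 − 90.5 = -0.3
SSE = 0.81 + 4.84 + 0.25 + 0.25 + 0.09 = 6.24
s = √(6.24/3) = √2.08 ≈ 1.44

s = 1.44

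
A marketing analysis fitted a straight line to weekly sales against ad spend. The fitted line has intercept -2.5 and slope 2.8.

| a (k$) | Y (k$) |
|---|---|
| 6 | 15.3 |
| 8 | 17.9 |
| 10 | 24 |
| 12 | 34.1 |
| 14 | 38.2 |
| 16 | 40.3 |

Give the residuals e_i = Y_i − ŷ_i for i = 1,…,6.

a=6: ŷ = -2.5 + 2.8·6 = 14.3; e = 15.3 − 14.3 = 1
a=8: ŷ = -2.5 + 2.8·8 = 19.9; e = 17.9 − 19.9 = -2
a=10: ŷ = -2.5 + 2.8·10 = 25.5; e = 24 − 25.5 = -1.5
a=12: ŷ = -2.5 + 2.8·12 = 31.1; e = 34.1 − 31.1 = 3
a=14: ŷ = -2.5 + 2.8·14 = 36.7; e = 38.2 − 36.7 = 1.5
a=16: ŷ = -2.5 + 2.8·16 = 42.3; e = 40.3 − 42.3 = -2

1, -2, -1.5, 3, 1.5, -2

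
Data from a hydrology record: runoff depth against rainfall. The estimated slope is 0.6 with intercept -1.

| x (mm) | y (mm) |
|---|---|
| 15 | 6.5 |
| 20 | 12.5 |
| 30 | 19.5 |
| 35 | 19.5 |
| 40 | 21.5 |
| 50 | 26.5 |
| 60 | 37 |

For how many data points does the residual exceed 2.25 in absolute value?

x=15: ŷ = -1 + 0.6·15 = 8; r = 6.5 − 8 = -1.5
x=20: ŷ = -1 + 0.6·20 = 11; r = 12.5 − 11 = 1.5
x=30: ŷ = -1 + 0.6·30 = 17; r = 19.5 − 17 = 2.5
x=35: ŷ = -1 + 0.6·35 = 20; r = 19.5 − 20 = -0.5
x=40: ŷ = -1 + 0.6·40 = 23; r = 21.5 − 23 = -1.5
x=50: ŷ = -1 + 0.6·50 = 29; r = 26.5 − 29 = -2.5
x=60: ŷ = -1 + 0.6·60 = 35; r = 37 − 35 = 2
|r| > 2.25: x=30 (|r|=2.5), x=50 (|r|=2.5) → 2

2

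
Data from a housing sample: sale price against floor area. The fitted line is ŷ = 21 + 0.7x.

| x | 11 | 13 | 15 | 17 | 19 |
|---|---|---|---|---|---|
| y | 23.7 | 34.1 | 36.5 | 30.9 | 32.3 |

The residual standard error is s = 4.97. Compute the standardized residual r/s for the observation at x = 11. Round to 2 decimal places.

ŷ = 21 + 0.7·11 = 28.7
r = 23.7 − 28.7 = -5
r/s = -5 / 4.97 = -1.01

-1.01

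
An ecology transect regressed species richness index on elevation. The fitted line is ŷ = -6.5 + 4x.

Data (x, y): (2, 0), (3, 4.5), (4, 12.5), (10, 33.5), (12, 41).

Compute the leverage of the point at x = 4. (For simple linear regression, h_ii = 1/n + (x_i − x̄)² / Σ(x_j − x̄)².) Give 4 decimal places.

x̄ = (2 + 3 + 4 + 10 + 12)/5 = 6.2
Σ(x − x̄)² = 17.64 + 10.24 + 4.84 + 14.44 + 33.64 = 80.8
h = 1/5 + (-2.2)²/80.8 = 0.2 + 0.059901 = 0.2599

h = 0.2599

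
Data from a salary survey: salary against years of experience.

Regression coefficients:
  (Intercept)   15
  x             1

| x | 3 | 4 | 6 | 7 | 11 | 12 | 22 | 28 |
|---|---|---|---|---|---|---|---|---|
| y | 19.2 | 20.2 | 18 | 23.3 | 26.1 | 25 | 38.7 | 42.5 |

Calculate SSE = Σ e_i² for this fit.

SSE = 20.72

x=3: ŷ = 15 + 3 = 18; e = 19.2 − 18 = 1.2
x=4: ŷ = 15 + 4 = 19; e = 20.2 − 19 = 1.2
x=6: ŷ = 15 + 6 = 21; e = 18 − 21 = -3
x=7: ŷ = 15 + 7 = 22; e = 23.3 − 22 = 1.3
x=11: ŷ = 15 + 11 = 26; e = 26.1 − 26 = 0.1
x=12: ŷ = 15 + 12 = 27; e = 25 − 27 = -2
x=22: ŷ = 15 + 22 = 37; e = 38.7 − 37 = 1.7
x=28: ŷ = 15 + 28 = 43; e = 42.5 − 43 = -0.5
SSE = 1.44 + 1.44 + 9 + 1.69 + 0.01 + 4 + 2.89 + 0.25 = 20.72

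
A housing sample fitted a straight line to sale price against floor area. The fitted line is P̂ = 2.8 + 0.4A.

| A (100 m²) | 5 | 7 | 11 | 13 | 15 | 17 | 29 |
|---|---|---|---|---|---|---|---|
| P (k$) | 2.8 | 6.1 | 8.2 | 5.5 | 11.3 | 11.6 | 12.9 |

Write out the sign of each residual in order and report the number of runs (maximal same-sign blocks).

5 runs

A=5: P̂ = 2.8 + 0.4·5 = 4.8; r = 2.8 − 4.8 = -2
A=7: P̂ = 2.8 + 0.4·7 = 5.6; r = 6.1 − 5.6 = 0.5
A=11: P̂ = 2.8 + 0.4·11 = 7.2; r = 8.2 − 7.2 = 1
A=13: P̂ = 2.8 + 0.4·13 = 8; r = 5.5 − 8 = -2.5
A=15: P̂ = 2.8 + 0.4·15 = 8.8; r = 11.3 − 8.8 = 2.5
A=17: P̂ = 2.8 + 0.4·17 = 9.6; r = 11.6 − 9.6 = 2
A=29: P̂ = 2.8 + 0.4·29 = 14.4; r = 12.9 − 14.4 = -1.5
Signs: − + + − + + −
Runs: −×1, +×2, −×1, +×2, −×1 → 5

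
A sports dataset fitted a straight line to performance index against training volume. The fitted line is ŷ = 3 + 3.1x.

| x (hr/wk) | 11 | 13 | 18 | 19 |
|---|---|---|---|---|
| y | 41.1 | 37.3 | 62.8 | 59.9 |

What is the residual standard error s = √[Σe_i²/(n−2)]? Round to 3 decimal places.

s = 6.000

x=11: ŷ = 3 + 3.1·11 = 37.1; e = 41.1 − 37.1 = 4
x=13: ŷ = 3 + 3.1·13 = 43.3; e = 37.3 − 43.3 = -6
x=18: ŷ = 3 + 3.1·18 = 58.8; e = 62.8 − 58.8 = 4
x=19: ŷ = 3 + 3.1·19 = 61.9; e = 59.9 − 61.9 = -2
SSE = 16 + 36 + 16 + 4 = 72
s = √(72/2) = √36 ≈ 6.000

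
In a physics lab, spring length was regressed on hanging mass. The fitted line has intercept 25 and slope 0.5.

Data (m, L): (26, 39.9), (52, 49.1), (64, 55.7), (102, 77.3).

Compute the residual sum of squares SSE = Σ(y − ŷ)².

m=26: L̂ = 25 + 0.5·26 = 38; r = 39.9 − 38 = 1.9
m=52: L̂ = 25 + 0.5·52 = 51; r = 49.1 − 51 = -1.9
m=64: L̂ = 25 + 0.5·64 = 57; r = 55.7 − 57 = -1.3
m=102: L̂ = 25 + 0.5·102 = 76; r = 77.3 − 76 = 1.3
SSE = 3.61 + 3.61 + 1.69 + 1.69 = 10.6

SSE = 10.6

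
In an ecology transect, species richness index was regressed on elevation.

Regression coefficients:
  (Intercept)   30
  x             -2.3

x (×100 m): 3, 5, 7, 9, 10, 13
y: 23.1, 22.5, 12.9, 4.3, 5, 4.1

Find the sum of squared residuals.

x=3: ŷ = 30 − 2.3·3 = 23.1; e = 23.1 − 23.1 = 0
x=5: ŷ = 30 − 2.3·5 = 18.5; e = 22.5 − 18.5 = 4
x=7: ŷ = 30 − 2.3·7 = 13.9; e = 12.9 − 13.9 = -1
x=9: ŷ = 30 − 2.3·9 = 9.3; e = 4.3 − 9.3 = -5
x=10: ŷ = 30 − 2.3·10 = 7; e = 5 − 7 = -2
x=13: ŷ = 30 − 2.3·13 = 0.1; e = 4.1 − 0.1 = 4
SSE = 0 + 16 + 1 + 25 + 4 + 16 = 62

SSE = 62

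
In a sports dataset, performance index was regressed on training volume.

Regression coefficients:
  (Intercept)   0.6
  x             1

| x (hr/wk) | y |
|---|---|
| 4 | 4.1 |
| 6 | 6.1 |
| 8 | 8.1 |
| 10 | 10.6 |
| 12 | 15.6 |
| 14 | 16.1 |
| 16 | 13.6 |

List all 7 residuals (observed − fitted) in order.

-0.5, -0.5, -0.5, 0, 3, 1.5, -3

x=4: ŷ = 0.6 + 4 = 4.6; e = 4.1 − 4.6 = -0.5
x=6: ŷ = 0.6 + 6 = 6.6; e = 6.1 − 6.6 = -0.5
x=8: ŷ = 0.6 + 8 = 8.6; e = 8.1 − 8.6 = -0.5
x=10: ŷ = 0.6 + 10 = 10.6; e = 10.6 − 10.6 = 0
x=12: ŷ = 0.6 + 12 = 12.6; e = 15.6 − 12.6 = 3
x=14: ŷ = 0.6 + 14 = 14.6; e = 16.1 − 14.6 = 1.5
x=16: ŷ = 0.6 + 16 = 16.6; e = 13.6 − 16.6 = -3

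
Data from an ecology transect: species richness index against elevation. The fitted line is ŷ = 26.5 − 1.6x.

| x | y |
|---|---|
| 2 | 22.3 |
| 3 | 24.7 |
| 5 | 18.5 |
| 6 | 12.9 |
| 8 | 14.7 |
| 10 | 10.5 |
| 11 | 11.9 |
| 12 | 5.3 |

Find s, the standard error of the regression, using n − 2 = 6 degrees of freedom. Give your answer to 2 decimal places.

s = 2.58

x=2: ŷ = 26.5 − 1.6·2 = 23.3; e = 22.3 − 23.3 = -1
x=3: ŷ = 26.5 − 1.6·3 = 21.7; e = 24.7 − 21.7 = 3
x=5: ŷ = 26.5 − 1.6·5 = 18.5; e = 18.5 − 18.5 = 0
x=6: ŷ = 26.5 − 1.6·6 = 16.9; e = 12.9 − 16.9 = -4
x=8: ŷ = 26.5 − 1.6·8 = 13.7; e = 14.7 − 13.7 = 1
x=10: ŷ = 26.5 − 1.6·10 = 10.5; e = 10.5 − 10.5 = 0
x=11: ŷ = 26.5 − 1.6·11 = 8.9; e = 11.9 − 8.9 = 3
x=12: ŷ = 26.5 − 1.6·12 = 7.3; e = 5.3 − 7.3 = -2
SSE = 1 + 9 + 0 + 16 + 1 + 0 + 9 + 4 = 40
s = √(40/6) = √6.66667 ≈ 2.58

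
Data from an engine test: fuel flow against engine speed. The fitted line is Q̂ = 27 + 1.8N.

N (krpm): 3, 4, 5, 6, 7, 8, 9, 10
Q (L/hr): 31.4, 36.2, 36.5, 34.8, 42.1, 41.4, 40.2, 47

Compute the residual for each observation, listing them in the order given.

-1, 2, 0.5, -3, 2.5, 0, -3, 2

N=3: Q̂ = 27 + 1.8·3 = 32.4; e = 31.4 − 32.4 = -1
N=4: Q̂ = 27 + 1.8·4 = 34.2; e = 36.2 − 34.2 = 2
N=5: Q̂ = 27 + 1.8·5 = 36; e = 36.5 − 36 = 0.5
N=6: Q̂ = 27 + 1.8·6 = 37.8; e = 34.8 − 37.8 = -3
N=7: Q̂ = 27 + 1.8·7 = 39.6; e = 42.1 − 39.6 = 2.5
N=8: Q̂ = 27 + 1.8·8 = 41.4; e = 41.4 − 41.4 = 0
N=9: Q̂ = 27 + 1.8·9 = 43.2; e = 40.2 − 43.2 = -3
N=10: Q̂ = 27 + 1.8·10 = 45; e = 47 − 45 = 2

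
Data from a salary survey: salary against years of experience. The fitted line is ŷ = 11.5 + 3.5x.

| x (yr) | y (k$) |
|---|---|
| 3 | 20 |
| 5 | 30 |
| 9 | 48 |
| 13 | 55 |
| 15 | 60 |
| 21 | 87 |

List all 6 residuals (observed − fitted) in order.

x=3: ŷ = 11.5 + 3.5·3 = 22; r = 20 − 22 = -2
x=5: ŷ = 11.5 + 3.5·5 = 29; r = 30 − 29 = 1
x=9: ŷ = 11.5 + 3.5·9 = 43; r = 48 − 43 = 5
x=13: ŷ = 11.5 + 3.5·13 = 57; r = 55 − 57 = -2
x=15: ŷ = 11.5 + 3.5·15 = 64; r = 60 − 64 = -4
x=21: ŷ = 11.5 + 3.5·21 = 85; r = 87 − 85 = 2

-2, 1, 5, -2, -4, 2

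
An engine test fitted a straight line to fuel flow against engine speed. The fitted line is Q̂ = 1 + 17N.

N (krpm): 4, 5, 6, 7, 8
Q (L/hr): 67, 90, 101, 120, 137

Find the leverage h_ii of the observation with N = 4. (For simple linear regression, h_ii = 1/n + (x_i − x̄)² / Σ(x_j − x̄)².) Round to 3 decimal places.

N̄ = (4 + 5 + 6 + 7 + 8)/5 = 6
Σ(N − N̄)² = 4 + 1 + 0 + 1 + 4 = 10
h = 1/5 + (-2)²/10 = 0.2 + 0.4 = 0.600

h = 0.600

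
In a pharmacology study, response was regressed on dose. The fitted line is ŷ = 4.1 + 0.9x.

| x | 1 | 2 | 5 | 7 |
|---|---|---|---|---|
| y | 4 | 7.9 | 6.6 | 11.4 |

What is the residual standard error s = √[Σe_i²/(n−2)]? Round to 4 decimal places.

s = 2.2361

x=1: ŷ = 4.1 + 0.9·1 = 5; e = 4 − 5 = -1
x=2: ŷ = 4.1 + 0.9·2 = 5.9; e = 7.9 − 5.9 = 2
x=5: ŷ = 4.1 + 0.9·5 = 8.6; e = 6.6 − 8.6 = -2
x=7: ŷ = 4.1 + 0.9·7 = 10.4; e = 11.4 − 10.4 = 1
SSE = 1 + 4 + 4 + 1 = 10
s = √(10/2) = √5 ≈ 2.2361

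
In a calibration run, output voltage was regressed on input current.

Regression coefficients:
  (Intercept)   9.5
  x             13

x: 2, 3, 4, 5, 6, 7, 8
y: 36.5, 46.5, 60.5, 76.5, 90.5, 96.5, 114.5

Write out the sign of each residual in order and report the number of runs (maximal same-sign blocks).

5 runs

x=2: ŷ = 9.5 + 13·2 = 35.5; r = 36.5 − 35.5 = 1
x=3: ŷ = 9.5 + 13·3 = 48.5; r = 46.5 − 48.5 = -2
x=4: ŷ = 9.5 + 13·4 = 61.5; r = 60.5 − 61.5 = -1
x=5: ŷ = 9.5 + 13·5 = 74.5; r = 76.5 − 74.5 = 2
x=6: ŷ = 9.5 + 13·6 = 87.5; r = 90.5 − 87.5 = 3
x=7: ŷ = 9.5 + 13·7 = 100.5; r = 96.5 − 100.5 = -4
x=8: ŷ = 9.5 + 13·8 = 113.5; r = 114.5 − 113.5 = 1
Signs: + − − + + − +
Runs: +×1, −×2, +×2, −×1, +×1 → 5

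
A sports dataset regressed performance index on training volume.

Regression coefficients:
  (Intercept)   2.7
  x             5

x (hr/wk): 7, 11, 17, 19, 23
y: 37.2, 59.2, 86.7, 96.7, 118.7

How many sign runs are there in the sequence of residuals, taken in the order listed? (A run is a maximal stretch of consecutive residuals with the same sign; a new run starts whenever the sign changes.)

x=7: ŷ = 2.7 + 5·7 = 37.7; r = 37.2 − 37.7 = -0.5
x=11: ŷ = 2.7 + 5·11 = 57.7; r = 59.2 − 57.7 = 1.5
x=17: ŷ = 2.7 + 5·17 = 87.7; r = 86.7 − 87.7 = -1
x=19: ŷ = 2.7 + 5·19 = 97.7; r = 96.7 − 97.7 = -1
x=23: ŷ = 2.7 + 5·23 = 117.7; r = 118.7 − 117.7 = 1
Signs: − + − − +
Runs: −×1, +×1, −×2, +×1 → 4

4 runs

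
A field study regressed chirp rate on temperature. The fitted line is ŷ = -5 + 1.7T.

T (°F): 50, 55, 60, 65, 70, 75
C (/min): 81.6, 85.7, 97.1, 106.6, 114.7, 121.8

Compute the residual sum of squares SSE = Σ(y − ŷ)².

T=50: ŷ = -5 + 1.7·50 = 80; r = 81.6 − 80 = 1.6
T=55: ŷ = -5 + 1.7·55 = 88.5; r = 85.7 − 88.5 = -2.8
T=60: ŷ = -5 + 1.7·60 = 97; r = 97.1 − 97 = 0.1
T=65: ŷ = -5 + 1.7·65 = 105.5; r = 106.6 − 105.5 = 1.1
T=70: ŷ = -5 + 1.7·70 = 114; r = 114.7 − 114 = 0.7
T=75: ŷ = -5 + 1.7·75 = 122.5; r = 121.8 − 122.5 = -0.7
SSE = 2.56 + 7.84 + 0.01 + 1.21 + 0.49 + 0.49 = 12.6

SSE = 12.6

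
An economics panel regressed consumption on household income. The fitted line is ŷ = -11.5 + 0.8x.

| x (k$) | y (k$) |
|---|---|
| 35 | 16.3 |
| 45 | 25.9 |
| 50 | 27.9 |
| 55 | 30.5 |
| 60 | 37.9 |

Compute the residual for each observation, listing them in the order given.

x=35: ŷ = -11.5 + 0.8·35 = 16.5; e = 16.3 − 16.5 = -0.2
x=45: ŷ = -11.5 + 0.8·45 = 24.5; e = 25.9 − 24.5 = 1.4
x=50: ŷ = -11.5 + 0.8·50 = 28.5; e = 27.9 − 28.5 = -0.6
x=55: ŷ = -11.5 + 0.8·55 = 32.5; e = 30.5 − 32.5 = -2
x=60: ŷ = -11.5 + 0.8·60 = 36.5; e = 37.9 − 36.5 = 1.4

-0.2, 1.4, -0.6, -2, 1.4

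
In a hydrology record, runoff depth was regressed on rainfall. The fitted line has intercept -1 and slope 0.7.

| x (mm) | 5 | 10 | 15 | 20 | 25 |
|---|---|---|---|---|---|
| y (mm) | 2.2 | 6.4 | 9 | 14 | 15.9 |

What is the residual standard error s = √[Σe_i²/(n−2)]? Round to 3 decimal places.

s = 0.787

x=5: ŷ = -1 + 0.7·5 = 2.5; e = 2.2 − 2.5 = -0.3
x=10: ŷ = -1 + 0.7·10 = 6; e = 6.4 − 6 = 0.4
x=15: ŷ = -1 + 0.7·15 = 9.5; e = 9 − 9.5 = -0.5
x=20: ŷ = -1 + 0.7·20 = 13; e = 14 − 13 = 1
x=25: ŷ = -1 + 0.7·25 = 16.5; e = 15.9 − 16.5 = -0.6
SSE = 0.09 + 0.16 + 0.25 + 1 + 0.36 = 1.86
s = √(1.86/3) = √0.62 ≈ 0.787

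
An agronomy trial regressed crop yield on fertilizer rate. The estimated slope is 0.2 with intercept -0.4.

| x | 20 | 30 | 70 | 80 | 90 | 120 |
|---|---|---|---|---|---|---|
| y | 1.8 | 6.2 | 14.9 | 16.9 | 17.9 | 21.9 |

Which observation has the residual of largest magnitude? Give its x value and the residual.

x=20: ŷ = -0.4 + 0.2·20 = 3.6; r = 1.8 − 3.6 = -1.8
x=30: ŷ = -0.4 + 0.2·30 = 5.6; r = 6.2 − 5.6 = 0.6
x=70: ŷ = -0.4 + 0.2·70 = 13.6; r = 14.9 − 13.6 = 1.3
x=80: ŷ = -0.4 + 0.2·80 = 15.6; r = 16.9 − 15.6 = 1.3
x=90: ŷ = -0.4 + 0.2·90 = 17.6; r = 17.9 − 17.6 = 0.3
x=120: ŷ = -0.4 + 0.2·120 = 23.6; r = 21.9 − 23.6 = -1.7
Largest |r| is 1.8 at x = 20, residual -1.8.

x = 20, r = -1.8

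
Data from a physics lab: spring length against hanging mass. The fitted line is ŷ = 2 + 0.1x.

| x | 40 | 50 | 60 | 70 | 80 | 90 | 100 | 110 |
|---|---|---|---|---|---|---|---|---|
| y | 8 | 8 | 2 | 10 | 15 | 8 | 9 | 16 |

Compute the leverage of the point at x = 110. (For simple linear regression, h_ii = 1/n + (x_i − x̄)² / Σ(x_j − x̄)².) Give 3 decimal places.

x̄ = (40 + 50 + 60 + 70 + 80 + 90 + 100 + 110)/8 = 75
Σ(x − x̄)² = 1225 + 625 + 225 + 25 + 25 + 225 + 625 + 1225 = 4200
h = 1/8 + (35)²/4200 = 0.125 + 0.291667 = 0.417

h = 0.417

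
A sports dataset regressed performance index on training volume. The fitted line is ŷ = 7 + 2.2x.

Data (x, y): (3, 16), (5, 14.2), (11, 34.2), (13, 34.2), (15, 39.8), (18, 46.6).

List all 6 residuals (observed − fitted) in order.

x=3: ŷ = 7 + 2.2·3 = 13.6; r = 16 − 13.6 = 2.4
x=5: ŷ = 7 + 2.2·5 = 18; r = 14.2 − 18 = -3.8
x=11: ŷ = 7 + 2.2·11 = 31.2; r = 34.2 − 31.2 = 3
x=13: ŷ = 7 + 2.2·13 = 35.6; r = 34.2 − 35.6 = -1.4
x=15: ŷ = 7 + 2.2·15 = 40; r = 39.8 − 40 = -0.2
x=18: ŷ = 7 + 2.2·18 = 46.6; r = 46.6 − 46.6 = 0

2.4, -3.8, 3, -1.4, -0.2, 0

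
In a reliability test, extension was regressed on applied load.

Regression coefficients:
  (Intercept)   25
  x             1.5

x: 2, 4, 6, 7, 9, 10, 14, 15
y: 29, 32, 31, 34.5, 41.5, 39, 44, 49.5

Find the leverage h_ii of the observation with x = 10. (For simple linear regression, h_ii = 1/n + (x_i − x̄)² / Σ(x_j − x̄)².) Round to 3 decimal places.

x̄ = (2 + 4 + 6 + 7 + 9 + 10 + 14 + 15)/8 = 8.375
Σ(x − x̄)² = 40.6406 + 19.1406 + 5.64062 + 1.89062 + 0.390625 + 2.64062 + 31.6406 + 43.8906 = 145.875
h = 1/8 + (1.625)²/145.875 = 0.125 + 0.018102 = 0.143

h = 0.143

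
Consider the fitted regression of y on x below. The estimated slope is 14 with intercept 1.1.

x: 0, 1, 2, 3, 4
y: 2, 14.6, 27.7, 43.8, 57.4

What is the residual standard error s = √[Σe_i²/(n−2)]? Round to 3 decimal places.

x=0: ŷ = 1.1 + 14·0 = 1.1; e = 2 − 1.1 = 0.9
x=1: ŷ = 1.1 + 14·1 = 15.1; e = 14.6 − 15.1 = -0.5
x=2: ŷ = 1.1 + 14·2 = 29.1; e = 27.7 − 29.1 = -1.4
x=3: ŷ = 1.1 + 14·3 = 43.1; e = 43.8 − 43.1 = 0.7
x=4: ŷ = 1.1 + 14·4 = 57.1; e = 57.4 − 57.1 = 0.3
SSE = 0.81 + 0.25 + 1.96 + 0.49 + 0.09 = 3.6
s = √(3.6/3) = √1.2 ≈ 1.095

s = 1.095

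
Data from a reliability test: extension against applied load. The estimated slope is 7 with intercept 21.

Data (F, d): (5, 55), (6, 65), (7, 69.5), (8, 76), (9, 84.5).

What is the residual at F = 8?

e = -1

ŷ = 21 + 7·8 = 77
e = 76 − 77 = -1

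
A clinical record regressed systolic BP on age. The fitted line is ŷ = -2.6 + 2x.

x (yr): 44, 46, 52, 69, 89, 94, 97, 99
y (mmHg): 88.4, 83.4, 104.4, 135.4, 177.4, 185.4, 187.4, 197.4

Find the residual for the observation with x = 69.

e = 0

ŷ = -2.6 + 2·69 = 135.4
e = 135.4 − 135.4 = 0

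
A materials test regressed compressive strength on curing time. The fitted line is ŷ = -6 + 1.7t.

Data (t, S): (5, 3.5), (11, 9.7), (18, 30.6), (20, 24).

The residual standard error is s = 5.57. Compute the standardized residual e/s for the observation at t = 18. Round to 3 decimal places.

1.077

ŷ = -6 + 1.7·18 = 24.6
e = 30.6 − 24.6 = 6
e/s = 6 / 5.57 = 1.077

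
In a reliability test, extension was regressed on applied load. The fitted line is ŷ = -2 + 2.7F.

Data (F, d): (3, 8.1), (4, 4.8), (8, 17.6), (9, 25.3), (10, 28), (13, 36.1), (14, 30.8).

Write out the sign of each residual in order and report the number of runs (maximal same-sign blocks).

F=3: ŷ = -2 + 2.7·3 = 6.1; e = 8.1 − 6.1 = 2
F=4: ŷ = -2 + 2.7·4 = 8.8; e = 4.8 − 8.8 = -4
F=8: ŷ = -2 + 2.7·8 = 19.6; e = 17.6 − 19.6 = -2
F=9: ŷ = -2 + 2.7·9 = 22.3; e = 25.3 − 22.3 = 3
F=10: ŷ = -2 + 2.7·10 = 25; e = 28 − 25 = 3
F=13: ŷ = -2 + 2.7·13 = 33.1; e = 36.1 − 33.1 = 3
F=14: ŷ = -2 + 2.7·14 = 35.8; e = 30.8 − 35.8 = -5
Signs: + − − + + + −
Runs: +×1, −×2, +×3, −×1 → 4

4 runs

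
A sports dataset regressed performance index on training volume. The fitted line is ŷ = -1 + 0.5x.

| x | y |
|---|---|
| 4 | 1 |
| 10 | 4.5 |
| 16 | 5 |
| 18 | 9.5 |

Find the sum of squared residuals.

x=4: ŷ = -1 + 0.5·4 = 1; r = 1 − 1 = 0
x=10: ŷ = -1 + 0.5·10 = 4; r = 4.5 − 4 = 0.5
x=16: ŷ = -1 + 0.5·16 = 7; r = 5 − 7 = -2
x=18: ŷ = -1 + 0.5·18 = 8; r = 9.5 − 8 = 1.5
SSE = 0 + 0.25 + 4 + 2.25 = 6.5

SSE = 6.5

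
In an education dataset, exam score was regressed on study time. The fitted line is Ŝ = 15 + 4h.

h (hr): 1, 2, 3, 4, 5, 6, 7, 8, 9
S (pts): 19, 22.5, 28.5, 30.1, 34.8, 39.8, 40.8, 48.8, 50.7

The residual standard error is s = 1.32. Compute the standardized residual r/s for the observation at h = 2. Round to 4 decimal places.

Ŝ = 15 + 4·2 = 23
r = 22.5 − 23 = -0.5
r/s = -0.5 / 1.32 = -0.3788

-0.3788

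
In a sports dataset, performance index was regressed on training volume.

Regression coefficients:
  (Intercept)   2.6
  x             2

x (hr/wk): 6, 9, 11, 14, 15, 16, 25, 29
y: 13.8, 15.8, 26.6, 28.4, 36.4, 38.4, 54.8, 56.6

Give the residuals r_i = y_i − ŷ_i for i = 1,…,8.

-0.8, -4.8, 2, -2.2, 3.8, 3.8, 2.2, -4

x=6: ŷ = 2.6 + 2·6 = 14.6; r = 13.8 − 14.6 = -0.8
x=9: ŷ = 2.6 + 2·9 = 20.6; r = 15.8 − 20.6 = -4.8
x=11: ŷ = 2.6 + 2·11 = 24.6; r = 26.6 − 24.6 = 2
x=14: ŷ = 2.6 + 2·14 = 30.6; r = 28.4 − 30.6 = -2.2
x=15: ŷ = 2.6 + 2·15 = 32.6; r = 36.4 − 32.6 = 3.8
x=16: ŷ = 2.6 + 2·16 = 34.6; r = 38.4 − 34.6 = 3.8
x=25: ŷ = 2.6 + 2·25 = 52.6; r = 54.8 − 52.6 = 2.2
x=29: ŷ = 2.6 + 2·29 = 60.6; r = 56.6 − 60.6 = -4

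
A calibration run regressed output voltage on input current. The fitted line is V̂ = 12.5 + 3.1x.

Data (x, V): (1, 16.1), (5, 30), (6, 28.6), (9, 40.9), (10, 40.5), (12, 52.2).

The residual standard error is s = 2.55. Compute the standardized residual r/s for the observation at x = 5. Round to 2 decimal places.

V̂ = 12.5 + 3.1·5 = 28
r = 30 − 28 = 2
r/s = 2 / 2.55 = 0.78

0.78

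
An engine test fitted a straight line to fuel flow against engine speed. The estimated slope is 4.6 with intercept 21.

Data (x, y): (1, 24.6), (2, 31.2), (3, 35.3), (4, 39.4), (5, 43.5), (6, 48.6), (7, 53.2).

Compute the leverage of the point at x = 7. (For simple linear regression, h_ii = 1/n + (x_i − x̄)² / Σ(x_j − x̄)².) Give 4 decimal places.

x̄ = (1 + 2 + 3 + 4 + 5 + 6 + 7)/7 = 4
Σ(x − x̄)² = 9 + 4 + 1 + 0 + 1 + 4 + 9 = 28
h = 1/7 + (3)²/28 = 0.142857 + 0.321429 = 0.4643

h = 0.4643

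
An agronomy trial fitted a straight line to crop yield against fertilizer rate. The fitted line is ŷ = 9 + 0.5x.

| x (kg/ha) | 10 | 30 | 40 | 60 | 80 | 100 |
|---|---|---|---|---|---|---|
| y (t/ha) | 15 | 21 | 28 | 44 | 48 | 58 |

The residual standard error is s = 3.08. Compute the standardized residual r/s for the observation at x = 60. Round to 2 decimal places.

1.62

ŷ = 9 + 0.5·60 = 39
r = 44 − 39 = 5
r/s = 5 / 3.08 = 1.62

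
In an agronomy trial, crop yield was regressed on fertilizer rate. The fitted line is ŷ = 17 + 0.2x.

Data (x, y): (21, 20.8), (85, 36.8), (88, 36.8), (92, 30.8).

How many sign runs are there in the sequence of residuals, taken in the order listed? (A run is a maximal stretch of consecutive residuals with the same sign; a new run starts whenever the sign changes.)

x=21: ŷ = 17 + 0.2·21 = 21.2; e = 20.8 − 21.2 = -0.4
x=85: ŷ = 17 + 0.2·85 = 34; e = 36.8 − 34 = 2.8
x=88: ŷ = 17 + 0.2·88 = 34.6; e = 36.8 − 34.6 = 2.2
x=92: ŷ = 17 + 0.2·92 = 35.4; e = 30.8 − 35.4 = -4.6
Signs: − + + −
Runs: −×1, +×2, −×1 → 3

3 runs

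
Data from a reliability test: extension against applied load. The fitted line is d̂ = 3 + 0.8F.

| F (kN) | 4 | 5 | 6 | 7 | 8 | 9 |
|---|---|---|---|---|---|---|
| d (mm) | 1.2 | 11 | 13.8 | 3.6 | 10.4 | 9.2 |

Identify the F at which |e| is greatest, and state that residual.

F = 6, e = 6

F=4: d̂ = 3 + 0.8·4 = 6.2; e = 1.2 − 6.2 = -5
F=5: d̂ = 3 + 0.8·5 = 7; e = 11 − 7 = 4
F=6: d̂ = 3 + 0.8·6 = 7.8; e = 13.8 − 7.8 = 6
F=7: d̂ = 3 + 0.8·7 = 8.6; e = 3.6 − 8.6 = -5
F=8: d̂ = 3 + 0.8·8 = 9.4; e = 10.4 − 9.4 = 1
F=9: d̂ = 3 + 0.8·9 = 10.2; e = 9.2 − 10.2 = -1
Largest |e| is 6 at F = 6, residual 6.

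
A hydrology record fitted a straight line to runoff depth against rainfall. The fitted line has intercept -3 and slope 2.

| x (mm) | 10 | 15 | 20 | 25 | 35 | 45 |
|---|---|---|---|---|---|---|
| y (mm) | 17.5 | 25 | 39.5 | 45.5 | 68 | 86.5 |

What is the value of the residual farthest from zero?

e = 2.5

x=10: ŷ = -3 + 2·10 = 17; e = 17.5 − 17 = 0.5
x=15: ŷ = -3 + 2·15 = 27; e = 25 − 27 = -2
x=20: ŷ = -3 + 2·20 = 37; e = 39.5 − 37 = 2.5
x=25: ŷ = -3 + 2·25 = 47; e = 45.5 − 47 = -1.5
x=35: ŷ = -3 + 2·35 = 67; e = 68 − 67 = 1
x=45: ŷ = -3 + 2·45 = 87; e = 86.5 − 87 = -0.5
Largest |e| is 2.5 at x = 20, residual 2.5.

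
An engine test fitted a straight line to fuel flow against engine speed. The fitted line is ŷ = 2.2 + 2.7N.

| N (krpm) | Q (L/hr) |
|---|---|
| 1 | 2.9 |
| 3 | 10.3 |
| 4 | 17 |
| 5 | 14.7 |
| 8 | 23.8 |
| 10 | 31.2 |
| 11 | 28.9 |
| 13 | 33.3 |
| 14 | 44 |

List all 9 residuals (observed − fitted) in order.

-2, 0, 4, -1, 0, 2, -3, -4, 4

N=1: ŷ = 2.2 + 2.7·1 = 4.9; r = 2.9 − 4.9 = -2
N=3: ŷ = 2.2 + 2.7·3 = 10.3; r = 10.3 − 10.3 = 0
N=4: ŷ = 2.2 + 2.7·4 = 13; r = 17 − 13 = 4
N=5: ŷ = 2.2 + 2.7·5 = 15.7; r = 14.7 − 15.7 = -1
N=8: ŷ = 2.2 + 2.7·8 = 23.8; r = 23.8 − 23.8 = 0
N=10: ŷ = 2.2 + 2.7·10 = 29.2; r = 31.2 − 29.2 = 2
N=11: ŷ = 2.2 + 2.7·11 = 31.9; r = 28.9 − 31.9 = -3
N=13: ŷ = 2.2 + 2.7·13 = 37.3; r = 33.3 − 37.3 = -4
N=14: ŷ = 2.2 + 2.7·14 = 40; r = 44 − 40 = 4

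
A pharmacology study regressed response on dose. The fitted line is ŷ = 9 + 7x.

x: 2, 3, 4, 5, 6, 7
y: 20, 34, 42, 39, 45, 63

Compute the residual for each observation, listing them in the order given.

-3, 4, 5, -5, -6, 5

x=2: ŷ = 9 + 7·2 = 23; e = 20 − 23 = -3
x=3: ŷ = 9 + 7·3 = 30; e = 34 − 30 = 4
x=4: ŷ = 9 + 7·4 = 37; e = 42 − 37 = 5
x=5: ŷ = 9 + 7·5 = 44; e = 39 − 44 = -5
x=6: ŷ = 9 + 7·6 = 51; e = 45 − 51 = -6
x=7: ŷ = 9 + 7·7 = 58; e = 63 − 58 = 5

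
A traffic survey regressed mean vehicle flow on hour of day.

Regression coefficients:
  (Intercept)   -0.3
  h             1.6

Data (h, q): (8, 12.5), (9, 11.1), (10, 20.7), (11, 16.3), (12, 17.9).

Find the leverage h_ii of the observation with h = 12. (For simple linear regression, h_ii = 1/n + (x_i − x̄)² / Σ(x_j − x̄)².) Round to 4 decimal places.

h = 0.6000

h̄ = (8 + 9 + 10 + 11 + 12)/5 = 10
Σ(h − h̄)² = 4 + 1 + 0 + 1 + 4 = 10
h = 1/5 + (2)²/10 = 0.2 + 0.4 = 0.6000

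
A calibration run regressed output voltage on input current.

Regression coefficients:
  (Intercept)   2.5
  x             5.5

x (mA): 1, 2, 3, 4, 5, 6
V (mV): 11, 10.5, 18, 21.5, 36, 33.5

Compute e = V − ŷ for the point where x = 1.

e = 3

ŷ = 2.5 + 5.5·1 = 8
e = 11 − 8 = 3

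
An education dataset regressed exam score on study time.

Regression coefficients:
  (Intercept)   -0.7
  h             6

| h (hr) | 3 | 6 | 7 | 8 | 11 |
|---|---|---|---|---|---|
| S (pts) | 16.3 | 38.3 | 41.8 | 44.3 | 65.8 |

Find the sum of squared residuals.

SSE = 19.5

h=3: Ŝ = -0.7 + 6·3 = 17.3; r = 16.3 − 17.3 = -1
h=6: Ŝ = -0.7 + 6·6 = 35.3; r = 38.3 − 35.3 = 3
h=7: Ŝ = -0.7 + 6·7 = 41.3; r = 41.8 − 41.3 = 0.5
h=8: Ŝ = -0.7 + 6·8 = 47.3; r = 44.3 − 47.3 = -3
h=11: Ŝ = -0.7 + 6·11 = 65.3; r = 65.8 − 65.3 = 0.5
SSE = 1 + 9 + 0.25 + 9 + 0.25 = 19.5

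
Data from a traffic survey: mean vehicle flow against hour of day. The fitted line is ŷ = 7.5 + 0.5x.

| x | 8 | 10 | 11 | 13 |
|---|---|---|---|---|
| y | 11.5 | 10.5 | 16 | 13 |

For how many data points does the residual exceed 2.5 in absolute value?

1

x=8: ŷ = 7.5 + 0.5·8 = 11.5; e = 11.5 − 11.5 = 0
x=10: ŷ = 7.5 + 0.5·10 = 12.5; e = 10.5 − 12.5 = -2
x=11: ŷ = 7.5 + 0.5·11 = 13; e = 16 − 13 = 3
x=13: ŷ = 7.5 + 0.5·13 = 14; e = 13 − 14 = -1
|e| > 2.5: x=11 (|e|=3) → 1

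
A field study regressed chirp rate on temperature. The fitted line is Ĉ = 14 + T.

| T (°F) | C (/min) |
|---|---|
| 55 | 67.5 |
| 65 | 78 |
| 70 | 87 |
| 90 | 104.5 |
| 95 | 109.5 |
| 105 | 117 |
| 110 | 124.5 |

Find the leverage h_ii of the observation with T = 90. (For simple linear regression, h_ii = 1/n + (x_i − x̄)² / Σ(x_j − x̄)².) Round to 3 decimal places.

h = 0.155

T̄ = (55 + 65 + 70 + 90 + 95 + 105 + 110)/7 = 84.2857
Σ(T − T̄)² = 857.653 + 371.939 + 204.082 + 32.6531 + 114.796 + 429.082 + 661.224 = 2671.43
h = 1/7 + (5.71429)²/2671.43 = 0.142857 + 0.0122231 = 0.155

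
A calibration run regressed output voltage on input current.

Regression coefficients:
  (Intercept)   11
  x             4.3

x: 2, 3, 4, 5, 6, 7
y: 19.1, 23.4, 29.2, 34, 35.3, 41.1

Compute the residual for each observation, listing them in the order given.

x=2: ŷ = 11 + 4.3·2 = 19.6; e = 19.1 − 19.6 = -0.5
x=3: ŷ = 11 + 4.3·3 = 23.9; e = 23.4 − 23.9 = -0.5
x=4: ŷ = 11 + 4.3·4 = 28.2; e = 29.2 − 28.2 = 1
x=5: ŷ = 11 + 4.3·5 = 32.5; e = 34 − 32.5 = 1.5
x=6: ŷ = 11 + 4.3·6 = 36.8; e = 35.3 − 36.8 = -1.5
x=7: ŷ = 11 + 4.3·7 = 41.1; e = 41.1 − 41.1 = 0

-0.5, -0.5, 1, 1.5, -1.5, 0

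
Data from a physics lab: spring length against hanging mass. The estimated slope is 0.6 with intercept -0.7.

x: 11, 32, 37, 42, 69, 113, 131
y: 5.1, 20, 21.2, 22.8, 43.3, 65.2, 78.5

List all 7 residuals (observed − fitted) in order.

x=11: ŷ = -0.7 + 0.6·11 = 5.9; r = 5.1 − 5.9 = -0.8
x=32: ŷ = -0.7 + 0.6·32 = 18.5; r = 20 − 18.5 = 1.5
x=37: ŷ = -0.7 + 0.6·37 = 21.5; r = 21.2 − 21.5 = -0.3
x=42: ŷ = -0.7 + 0.6·42 = 24.5; r = 22.8 − 24.5 = -1.7
x=69: ŷ = -0.7 + 0.6·69 = 40.7; r = 43.3 − 40.7 = 2.6
x=113: ŷ = -0.7 + 0.6·113 = 67.1; r = 65.2 − 67.1 = -1.9
x=131: ŷ = -0.7 + 0.6·131 = 77.9; r = 78.5 − 77.9 = 0.6

-0.8, 1.5, -0.3, -1.7, 2.6, -1.9, 0.6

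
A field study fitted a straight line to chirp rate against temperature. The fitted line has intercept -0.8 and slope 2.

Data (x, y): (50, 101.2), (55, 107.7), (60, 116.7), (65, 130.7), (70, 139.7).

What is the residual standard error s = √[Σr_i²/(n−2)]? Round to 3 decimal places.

x=50: ŷ = -0.8 + 2·50 = 99.2; r = 101.2 − 99.2 = 2
x=55: ŷ = -0.8 + 2·55 = 109.2; r = 107.7 − 109.2 = -1.5
x=60: ŷ = -0.8 + 2·60 = 119.2; r = 116.7 − 119.2 = -2.5
x=65: ŷ = -0.8 + 2·65 = 129.2; r = 130.7 − 129.2 = 1.5
x=70: ŷ = -0.8 + 2·70 = 139.2; r = 139.7 − 139.2 = 0.5
SSE = 4 + 2.25 + 6.25 + 2.25 + 0.25 = 15
s = √(15/3) = √5 ≈ 2.236

s = 2.236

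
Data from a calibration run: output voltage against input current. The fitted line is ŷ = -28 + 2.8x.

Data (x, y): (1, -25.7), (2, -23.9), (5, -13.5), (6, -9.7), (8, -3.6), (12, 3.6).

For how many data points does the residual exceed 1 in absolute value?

x=1: ŷ = -28 + 2.8·1 = -25.2; r = -25.7 − (-25.2) = -0.5
x=2: ŷ = -28 + 2.8·2 = -22.4; r = -23.9 − (-22.4) = -1.5
x=5: ŷ = -28 + 2.8·5 = -14; r = -13.5 − (-14) = 0.5
x=6: ŷ = -28 + 2.8·6 = -11.2; r = -9.7 − (-11.2) = 1.5
x=8: ŷ = -28 + 2.8·8 = -5.6; r = -3.6 − (-5.6) = 2
x=12: ŷ = -28 + 2.8·12 = 5.6; r = 3.6 − 5.6 = -2
|r| > 1: x=2 (|r|=1.5), x=6 (|r|=1.5), x=8 (|r|=2), x=12 (|r|=2) → 4

4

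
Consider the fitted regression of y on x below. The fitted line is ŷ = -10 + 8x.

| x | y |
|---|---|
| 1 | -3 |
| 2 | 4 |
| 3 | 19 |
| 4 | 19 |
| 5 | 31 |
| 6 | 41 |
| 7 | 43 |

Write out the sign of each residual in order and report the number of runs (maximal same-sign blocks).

5 runs

x=1: ŷ = -10 + 8·1 = -2; r = -3 − (-2) = -1
x=2: ŷ = -10 + 8·2 = 6; r = 4 − 6 = -2
x=3: ŷ = -10 + 8·3 = 14; r = 19 − 14 = 5
x=4: ŷ = -10 + 8·4 = 22; r = 19 − 22 = -3
x=5: ŷ = -10 + 8·5 = 30; r = 31 − 30 = 1
x=6: ŷ = -10 + 8·6 = 38; r = 41 − 38 = 3
x=7: ŷ = -10 + 8·7 = 46; r = 43 − 46 = -3
Signs: − − + − + + −
Runs: −×2, +×1, −×1, +×2, −×1 → 5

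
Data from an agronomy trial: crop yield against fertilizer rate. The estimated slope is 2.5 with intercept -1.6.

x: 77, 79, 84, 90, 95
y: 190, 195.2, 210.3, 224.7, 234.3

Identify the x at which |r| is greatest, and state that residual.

x = 84, r = 1.9

x=77: ŷ = -1.6 + 2.5·77 = 190.9; r = 190 − 190.9 = -0.9
x=79: ŷ = -1.6 + 2.5·79 = 195.9; r = 195.2 − 195.9 = -0.7
x=84: ŷ = -1.6 + 2.5·84 = 208.4; r = 210.3 − 208.4 = 1.9
x=90: ŷ = -1.6 + 2.5·90 = 223.4; r = 224.7 − 223.4 = 1.3
x=95: ŷ = -1.6 + 2.5·95 = 235.9; r = 234.3 − 235.9 = -1.6
Largest |r| is 1.9 at x = 84, residual 1.9.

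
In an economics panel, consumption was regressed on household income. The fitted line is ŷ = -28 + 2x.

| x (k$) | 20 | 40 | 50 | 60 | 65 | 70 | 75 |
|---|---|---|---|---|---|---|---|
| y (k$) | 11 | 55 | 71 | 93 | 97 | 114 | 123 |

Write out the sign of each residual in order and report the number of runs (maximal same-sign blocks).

6 runs

x=20: ŷ = -28 + 2·20 = 12; e = 11 − 12 = -1
x=40: ŷ = -28 + 2·40 = 52; e = 55 − 52 = 3
x=50: ŷ = -28 + 2·50 = 72; e = 71 − 72 = -1
x=60: ŷ = -28 + 2·60 = 92; e = 93 − 92 = 1
x=65: ŷ = -28 + 2·65 = 102; e = 97 − 102 = -5
x=70: ŷ = -28 + 2·70 = 112; e = 114 − 112 = 2
x=75: ŷ = -28 + 2·75 = 122; e = 123 − 122 = 1
Signs: − + − + − + +
Runs: −×1, +×1, −×1, +×1, −×1, +×2 → 6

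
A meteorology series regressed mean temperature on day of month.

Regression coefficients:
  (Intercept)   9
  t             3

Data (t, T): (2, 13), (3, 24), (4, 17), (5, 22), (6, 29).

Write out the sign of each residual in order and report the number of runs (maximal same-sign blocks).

t=2: T̂ = 9 + 3·2 = 15; r = 13 − 15 = -2
t=3: T̂ = 9 + 3·3 = 18; r = 24 − 18 = 6
t=4: T̂ = 9 + 3·4 = 21; r = 17 − 21 = -4
t=5: T̂ = 9 + 3·5 = 24; r = 22 − 24 = -2
t=6: T̂ = 9 + 3·6 = 27; r = 29 − 27 = 2
Signs: − + − − +
Runs: −×1, +×1, −×2, +×1 → 4

4 runs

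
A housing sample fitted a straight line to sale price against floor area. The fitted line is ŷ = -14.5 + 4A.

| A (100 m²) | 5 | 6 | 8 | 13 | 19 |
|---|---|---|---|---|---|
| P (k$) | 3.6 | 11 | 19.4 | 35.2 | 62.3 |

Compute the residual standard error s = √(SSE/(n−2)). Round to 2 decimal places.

s = 2.27

A=5: ŷ = -14.5 + 4·5 = 5.5; e = 3.6 − 5.5 = -1.9
A=6: ŷ = -14.5 + 4·6 = 9.5; e = 11 − 9.5 = 1.5
A=8: ŷ = -14.5 + 4·8 = 17.5; e = 19.4 − 17.5 = 1.9
A=13: ŷ = -14.5 + 4·13 = 37.5; e = 35.2 − 37.5 = -2.3
A=19: ŷ = -14.5 + 4·19 = 61.5; e = 62.3 − 61.5 = 0.8
SSE = 3.61 + 2.25 + 3.61 + 5.29 + 0.64 = 15.4
s = √(15.4/3) = √5.13333 ≈ 2.27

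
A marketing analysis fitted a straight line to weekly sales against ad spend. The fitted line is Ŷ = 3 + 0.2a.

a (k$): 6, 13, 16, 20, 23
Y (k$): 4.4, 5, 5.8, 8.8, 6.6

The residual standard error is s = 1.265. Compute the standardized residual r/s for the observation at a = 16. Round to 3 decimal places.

Ŷ = 3 + 0.2·16 = 6.2
r = 5.8 − 6.2 = -0.4
r/s = -0.4 / 1.265 = -0.316

-0.316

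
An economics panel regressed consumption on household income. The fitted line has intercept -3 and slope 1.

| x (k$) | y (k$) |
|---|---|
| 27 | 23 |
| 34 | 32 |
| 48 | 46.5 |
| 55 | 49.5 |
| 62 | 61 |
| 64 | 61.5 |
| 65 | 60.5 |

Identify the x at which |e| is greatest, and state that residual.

x=27: ŷ = -3 + 27 = 24; e = 23 − 24 = -1
x=34: ŷ = -3 + 34 = 31; e = 32 − 31 = 1
x=48: ŷ = -3 + 48 = 45; e = 46.5 − 45 = 1.5
x=55: ŷ = -3 + 55 = 52; e = 49.5 − 52 = -2.5
x=62: ŷ = -3 + 62 = 59; e = 61 − 59 = 2
x=64: ŷ = -3 + 64 = 61; e = 61.5 − 61 = 0.5
x=65: ŷ = -3 + 65 = 62; e = 60.5 − 62 = -1.5
Largest |e| is 2.5 at x = 55, residual -2.5.

x = 55, e = -2.5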